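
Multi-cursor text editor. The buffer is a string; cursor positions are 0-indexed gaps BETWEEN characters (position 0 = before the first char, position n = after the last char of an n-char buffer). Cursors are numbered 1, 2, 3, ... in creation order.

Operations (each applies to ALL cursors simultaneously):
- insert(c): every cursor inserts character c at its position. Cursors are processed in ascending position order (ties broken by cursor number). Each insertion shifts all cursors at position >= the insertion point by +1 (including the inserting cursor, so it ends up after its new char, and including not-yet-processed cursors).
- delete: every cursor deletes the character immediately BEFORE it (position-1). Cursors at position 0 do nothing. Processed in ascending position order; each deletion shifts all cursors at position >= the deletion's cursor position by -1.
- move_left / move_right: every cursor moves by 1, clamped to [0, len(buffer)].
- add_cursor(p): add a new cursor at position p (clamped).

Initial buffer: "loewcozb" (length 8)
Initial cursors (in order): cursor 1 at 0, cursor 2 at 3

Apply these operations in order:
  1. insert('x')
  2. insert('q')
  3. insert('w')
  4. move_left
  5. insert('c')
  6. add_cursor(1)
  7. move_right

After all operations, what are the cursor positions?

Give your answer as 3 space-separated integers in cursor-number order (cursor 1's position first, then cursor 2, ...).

After op 1 (insert('x')): buffer="xloexwcozb" (len 10), cursors c1@1 c2@5, authorship 1...2.....
After op 2 (insert('q')): buffer="xqloexqwcozb" (len 12), cursors c1@2 c2@7, authorship 11...22.....
After op 3 (insert('w')): buffer="xqwloexqwwcozb" (len 14), cursors c1@3 c2@9, authorship 111...222.....
After op 4 (move_left): buffer="xqwloexqwwcozb" (len 14), cursors c1@2 c2@8, authorship 111...222.....
After op 5 (insert('c')): buffer="xqcwloexqcwwcozb" (len 16), cursors c1@3 c2@10, authorship 1111...2222.....
After op 6 (add_cursor(1)): buffer="xqcwloexqcwwcozb" (len 16), cursors c3@1 c1@3 c2@10, authorship 1111...2222.....
After op 7 (move_right): buffer="xqcwloexqcwwcozb" (len 16), cursors c3@2 c1@4 c2@11, authorship 1111...2222.....

Answer: 4 11 2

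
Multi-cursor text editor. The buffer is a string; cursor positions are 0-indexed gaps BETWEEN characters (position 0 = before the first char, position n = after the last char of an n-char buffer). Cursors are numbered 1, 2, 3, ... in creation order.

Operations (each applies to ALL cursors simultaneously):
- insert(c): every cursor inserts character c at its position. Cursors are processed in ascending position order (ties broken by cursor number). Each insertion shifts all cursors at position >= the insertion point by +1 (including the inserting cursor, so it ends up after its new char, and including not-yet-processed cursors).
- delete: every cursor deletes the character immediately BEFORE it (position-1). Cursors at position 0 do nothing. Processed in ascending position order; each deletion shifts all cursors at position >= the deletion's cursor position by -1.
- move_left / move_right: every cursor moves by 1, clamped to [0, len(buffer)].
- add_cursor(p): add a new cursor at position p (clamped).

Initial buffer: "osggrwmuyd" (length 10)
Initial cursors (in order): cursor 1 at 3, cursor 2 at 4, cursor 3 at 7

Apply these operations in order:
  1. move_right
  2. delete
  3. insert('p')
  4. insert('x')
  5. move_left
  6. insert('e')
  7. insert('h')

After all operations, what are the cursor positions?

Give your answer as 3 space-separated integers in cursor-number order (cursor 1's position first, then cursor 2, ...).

After op 1 (move_right): buffer="osggrwmuyd" (len 10), cursors c1@4 c2@5 c3@8, authorship ..........
After op 2 (delete): buffer="osgwmyd" (len 7), cursors c1@3 c2@3 c3@5, authorship .......
After op 3 (insert('p')): buffer="osgppwmpyd" (len 10), cursors c1@5 c2@5 c3@8, authorship ...12..3..
After op 4 (insert('x')): buffer="osgppxxwmpxyd" (len 13), cursors c1@7 c2@7 c3@11, authorship ...1212..33..
After op 5 (move_left): buffer="osgppxxwmpxyd" (len 13), cursors c1@6 c2@6 c3@10, authorship ...1212..33..
After op 6 (insert('e')): buffer="osgppxeexwmpexyd" (len 16), cursors c1@8 c2@8 c3@13, authorship ...121122..333..
After op 7 (insert('h')): buffer="osgppxeehhxwmpehxyd" (len 19), cursors c1@10 c2@10 c3@16, authorship ...12112122..3333..

Answer: 10 10 16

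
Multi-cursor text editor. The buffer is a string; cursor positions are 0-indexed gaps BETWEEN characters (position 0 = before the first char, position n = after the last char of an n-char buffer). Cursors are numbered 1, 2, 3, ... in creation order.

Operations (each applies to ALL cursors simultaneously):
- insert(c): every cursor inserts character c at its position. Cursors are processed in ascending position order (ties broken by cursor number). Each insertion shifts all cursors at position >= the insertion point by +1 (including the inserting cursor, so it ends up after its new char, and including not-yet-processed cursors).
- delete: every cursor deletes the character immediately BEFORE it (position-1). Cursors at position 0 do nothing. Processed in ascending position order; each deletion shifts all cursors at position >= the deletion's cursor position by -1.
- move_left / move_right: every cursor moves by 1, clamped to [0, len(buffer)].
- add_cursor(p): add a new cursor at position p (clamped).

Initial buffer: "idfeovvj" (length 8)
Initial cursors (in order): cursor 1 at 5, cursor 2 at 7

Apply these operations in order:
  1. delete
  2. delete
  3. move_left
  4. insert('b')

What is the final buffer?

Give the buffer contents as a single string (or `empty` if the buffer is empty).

Answer: idbbfj

Derivation:
After op 1 (delete): buffer="idfevj" (len 6), cursors c1@4 c2@5, authorship ......
After op 2 (delete): buffer="idfj" (len 4), cursors c1@3 c2@3, authorship ....
After op 3 (move_left): buffer="idfj" (len 4), cursors c1@2 c2@2, authorship ....
After op 4 (insert('b')): buffer="idbbfj" (len 6), cursors c1@4 c2@4, authorship ..12..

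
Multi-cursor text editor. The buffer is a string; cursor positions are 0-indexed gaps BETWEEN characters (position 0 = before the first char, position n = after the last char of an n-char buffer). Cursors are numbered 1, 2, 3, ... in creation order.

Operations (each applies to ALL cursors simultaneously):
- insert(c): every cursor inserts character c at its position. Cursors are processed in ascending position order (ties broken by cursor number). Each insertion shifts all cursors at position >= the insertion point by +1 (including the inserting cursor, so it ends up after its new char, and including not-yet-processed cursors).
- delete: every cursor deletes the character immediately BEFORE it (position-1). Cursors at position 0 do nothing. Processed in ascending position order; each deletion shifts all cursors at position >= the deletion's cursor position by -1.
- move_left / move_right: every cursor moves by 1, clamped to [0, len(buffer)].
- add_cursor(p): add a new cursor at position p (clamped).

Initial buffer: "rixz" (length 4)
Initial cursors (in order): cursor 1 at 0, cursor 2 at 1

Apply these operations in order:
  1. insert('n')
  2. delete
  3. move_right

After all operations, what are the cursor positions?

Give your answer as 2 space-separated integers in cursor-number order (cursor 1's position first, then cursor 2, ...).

After op 1 (insert('n')): buffer="nrnixz" (len 6), cursors c1@1 c2@3, authorship 1.2...
After op 2 (delete): buffer="rixz" (len 4), cursors c1@0 c2@1, authorship ....
After op 3 (move_right): buffer="rixz" (len 4), cursors c1@1 c2@2, authorship ....

Answer: 1 2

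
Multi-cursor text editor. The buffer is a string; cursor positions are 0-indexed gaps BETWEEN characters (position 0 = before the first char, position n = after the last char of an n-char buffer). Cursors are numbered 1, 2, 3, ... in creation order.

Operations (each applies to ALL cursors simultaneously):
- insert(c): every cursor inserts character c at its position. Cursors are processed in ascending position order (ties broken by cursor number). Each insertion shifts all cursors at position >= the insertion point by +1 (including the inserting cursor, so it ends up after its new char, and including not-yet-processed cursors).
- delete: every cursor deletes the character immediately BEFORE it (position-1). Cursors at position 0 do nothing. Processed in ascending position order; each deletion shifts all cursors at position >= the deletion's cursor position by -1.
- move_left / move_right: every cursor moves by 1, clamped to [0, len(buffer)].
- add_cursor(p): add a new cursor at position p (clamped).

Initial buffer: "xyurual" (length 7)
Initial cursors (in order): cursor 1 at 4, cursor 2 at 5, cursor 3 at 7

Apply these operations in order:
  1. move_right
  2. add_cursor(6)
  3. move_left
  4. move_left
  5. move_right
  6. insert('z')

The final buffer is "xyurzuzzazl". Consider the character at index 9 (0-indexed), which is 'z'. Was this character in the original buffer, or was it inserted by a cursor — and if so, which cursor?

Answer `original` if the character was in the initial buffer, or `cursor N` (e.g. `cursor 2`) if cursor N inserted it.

After op 1 (move_right): buffer="xyurual" (len 7), cursors c1@5 c2@6 c3@7, authorship .......
After op 2 (add_cursor(6)): buffer="xyurual" (len 7), cursors c1@5 c2@6 c4@6 c3@7, authorship .......
After op 3 (move_left): buffer="xyurual" (len 7), cursors c1@4 c2@5 c4@5 c3@6, authorship .......
After op 4 (move_left): buffer="xyurual" (len 7), cursors c1@3 c2@4 c4@4 c3@5, authorship .......
After op 5 (move_right): buffer="xyurual" (len 7), cursors c1@4 c2@5 c4@5 c3@6, authorship .......
After op 6 (insert('z')): buffer="xyurzuzzazl" (len 11), cursors c1@5 c2@8 c4@8 c3@10, authorship ....1.24.3.
Authorship (.=original, N=cursor N): . . . . 1 . 2 4 . 3 .
Index 9: author = 3

Answer: cursor 3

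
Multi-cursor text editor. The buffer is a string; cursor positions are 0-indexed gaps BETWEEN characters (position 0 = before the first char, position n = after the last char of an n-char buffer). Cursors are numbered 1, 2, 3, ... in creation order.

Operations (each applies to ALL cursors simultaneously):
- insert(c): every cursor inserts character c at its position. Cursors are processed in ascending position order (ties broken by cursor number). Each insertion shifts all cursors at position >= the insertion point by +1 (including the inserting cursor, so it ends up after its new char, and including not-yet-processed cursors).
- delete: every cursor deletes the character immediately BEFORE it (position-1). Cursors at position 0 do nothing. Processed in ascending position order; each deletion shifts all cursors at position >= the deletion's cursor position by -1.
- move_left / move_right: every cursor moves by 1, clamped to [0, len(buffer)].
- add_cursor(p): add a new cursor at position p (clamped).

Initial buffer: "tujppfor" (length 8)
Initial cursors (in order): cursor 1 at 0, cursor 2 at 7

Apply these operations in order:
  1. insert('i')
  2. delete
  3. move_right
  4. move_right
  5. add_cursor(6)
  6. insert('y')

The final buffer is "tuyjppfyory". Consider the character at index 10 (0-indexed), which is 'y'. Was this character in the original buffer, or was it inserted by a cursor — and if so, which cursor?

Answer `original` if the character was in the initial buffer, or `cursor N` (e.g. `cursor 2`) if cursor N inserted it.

Answer: cursor 2

Derivation:
After op 1 (insert('i')): buffer="itujppfoir" (len 10), cursors c1@1 c2@9, authorship 1.......2.
After op 2 (delete): buffer="tujppfor" (len 8), cursors c1@0 c2@7, authorship ........
After op 3 (move_right): buffer="tujppfor" (len 8), cursors c1@1 c2@8, authorship ........
After op 4 (move_right): buffer="tujppfor" (len 8), cursors c1@2 c2@8, authorship ........
After op 5 (add_cursor(6)): buffer="tujppfor" (len 8), cursors c1@2 c3@6 c2@8, authorship ........
After op 6 (insert('y')): buffer="tuyjppfyory" (len 11), cursors c1@3 c3@8 c2@11, authorship ..1....3..2
Authorship (.=original, N=cursor N): . . 1 . . . . 3 . . 2
Index 10: author = 2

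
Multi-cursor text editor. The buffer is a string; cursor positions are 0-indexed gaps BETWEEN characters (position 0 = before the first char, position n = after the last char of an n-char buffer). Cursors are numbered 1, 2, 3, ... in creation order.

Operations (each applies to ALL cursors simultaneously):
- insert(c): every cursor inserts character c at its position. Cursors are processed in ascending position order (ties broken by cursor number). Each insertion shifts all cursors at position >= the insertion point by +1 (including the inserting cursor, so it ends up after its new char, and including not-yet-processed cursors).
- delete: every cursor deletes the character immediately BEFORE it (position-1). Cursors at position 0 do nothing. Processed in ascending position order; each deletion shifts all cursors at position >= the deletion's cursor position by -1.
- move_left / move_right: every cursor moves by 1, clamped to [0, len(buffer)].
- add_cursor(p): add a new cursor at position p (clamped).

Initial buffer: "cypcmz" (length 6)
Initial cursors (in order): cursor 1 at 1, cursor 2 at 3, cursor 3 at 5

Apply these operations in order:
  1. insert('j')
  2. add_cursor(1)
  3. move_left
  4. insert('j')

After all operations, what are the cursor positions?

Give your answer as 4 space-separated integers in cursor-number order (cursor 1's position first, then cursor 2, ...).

Answer: 3 7 11 1

Derivation:
After op 1 (insert('j')): buffer="cjypjcmjz" (len 9), cursors c1@2 c2@5 c3@8, authorship .1..2..3.
After op 2 (add_cursor(1)): buffer="cjypjcmjz" (len 9), cursors c4@1 c1@2 c2@5 c3@8, authorship .1..2..3.
After op 3 (move_left): buffer="cjypjcmjz" (len 9), cursors c4@0 c1@1 c2@4 c3@7, authorship .1..2..3.
After op 4 (insert('j')): buffer="jcjjypjjcmjjz" (len 13), cursors c4@1 c1@3 c2@7 c3@11, authorship 4.11..22..33.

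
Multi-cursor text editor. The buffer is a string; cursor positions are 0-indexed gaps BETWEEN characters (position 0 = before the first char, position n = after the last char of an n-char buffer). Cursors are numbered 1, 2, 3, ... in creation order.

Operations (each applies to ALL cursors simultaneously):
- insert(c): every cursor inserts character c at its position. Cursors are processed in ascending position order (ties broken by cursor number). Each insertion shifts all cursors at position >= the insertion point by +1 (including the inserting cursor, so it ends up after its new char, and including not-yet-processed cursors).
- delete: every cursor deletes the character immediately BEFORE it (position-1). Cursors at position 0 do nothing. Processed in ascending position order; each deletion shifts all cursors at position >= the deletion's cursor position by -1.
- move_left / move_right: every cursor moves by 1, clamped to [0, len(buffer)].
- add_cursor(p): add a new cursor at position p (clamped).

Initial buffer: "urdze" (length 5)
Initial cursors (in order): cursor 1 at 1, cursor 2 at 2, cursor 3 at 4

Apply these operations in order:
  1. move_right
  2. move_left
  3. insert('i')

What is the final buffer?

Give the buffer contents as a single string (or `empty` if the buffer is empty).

After op 1 (move_right): buffer="urdze" (len 5), cursors c1@2 c2@3 c3@5, authorship .....
After op 2 (move_left): buffer="urdze" (len 5), cursors c1@1 c2@2 c3@4, authorship .....
After op 3 (insert('i')): buffer="uiridzie" (len 8), cursors c1@2 c2@4 c3@7, authorship .1.2..3.

Answer: uiridzie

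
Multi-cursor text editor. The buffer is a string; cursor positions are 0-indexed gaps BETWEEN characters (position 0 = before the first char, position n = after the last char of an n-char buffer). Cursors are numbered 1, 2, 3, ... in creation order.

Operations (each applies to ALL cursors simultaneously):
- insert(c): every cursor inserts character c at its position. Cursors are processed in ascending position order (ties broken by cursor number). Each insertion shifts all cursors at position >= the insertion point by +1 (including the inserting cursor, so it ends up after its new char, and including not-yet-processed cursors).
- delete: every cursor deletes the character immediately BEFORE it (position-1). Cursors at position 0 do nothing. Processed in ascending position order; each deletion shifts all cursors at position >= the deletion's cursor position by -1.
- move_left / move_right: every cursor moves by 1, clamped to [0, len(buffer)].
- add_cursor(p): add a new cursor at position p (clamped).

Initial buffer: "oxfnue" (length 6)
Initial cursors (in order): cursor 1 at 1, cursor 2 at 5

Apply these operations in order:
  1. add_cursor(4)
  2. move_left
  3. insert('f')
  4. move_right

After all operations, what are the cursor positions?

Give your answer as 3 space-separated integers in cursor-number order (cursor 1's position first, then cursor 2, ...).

After op 1 (add_cursor(4)): buffer="oxfnue" (len 6), cursors c1@1 c3@4 c2@5, authorship ......
After op 2 (move_left): buffer="oxfnue" (len 6), cursors c1@0 c3@3 c2@4, authorship ......
After op 3 (insert('f')): buffer="foxffnfue" (len 9), cursors c1@1 c3@5 c2@7, authorship 1...3.2..
After op 4 (move_right): buffer="foxffnfue" (len 9), cursors c1@2 c3@6 c2@8, authorship 1...3.2..

Answer: 2 8 6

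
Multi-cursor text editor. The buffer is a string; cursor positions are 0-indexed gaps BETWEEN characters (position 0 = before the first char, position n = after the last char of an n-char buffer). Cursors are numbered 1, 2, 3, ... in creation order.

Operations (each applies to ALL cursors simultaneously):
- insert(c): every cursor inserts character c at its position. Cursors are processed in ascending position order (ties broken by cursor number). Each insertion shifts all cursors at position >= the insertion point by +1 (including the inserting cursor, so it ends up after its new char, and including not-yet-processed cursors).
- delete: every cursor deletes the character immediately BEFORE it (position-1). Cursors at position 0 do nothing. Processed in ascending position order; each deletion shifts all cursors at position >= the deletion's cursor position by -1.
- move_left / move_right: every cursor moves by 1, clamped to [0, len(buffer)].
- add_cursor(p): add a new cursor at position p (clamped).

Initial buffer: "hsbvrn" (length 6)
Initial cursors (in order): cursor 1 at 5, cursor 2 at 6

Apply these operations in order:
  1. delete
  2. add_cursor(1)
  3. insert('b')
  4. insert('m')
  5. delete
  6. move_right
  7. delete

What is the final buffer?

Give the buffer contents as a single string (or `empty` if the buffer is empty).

Answer: hbbv

Derivation:
After op 1 (delete): buffer="hsbv" (len 4), cursors c1@4 c2@4, authorship ....
After op 2 (add_cursor(1)): buffer="hsbv" (len 4), cursors c3@1 c1@4 c2@4, authorship ....
After op 3 (insert('b')): buffer="hbsbvbb" (len 7), cursors c3@2 c1@7 c2@7, authorship .3...12
After op 4 (insert('m')): buffer="hbmsbvbbmm" (len 10), cursors c3@3 c1@10 c2@10, authorship .33...1212
After op 5 (delete): buffer="hbsbvbb" (len 7), cursors c3@2 c1@7 c2@7, authorship .3...12
After op 6 (move_right): buffer="hbsbvbb" (len 7), cursors c3@3 c1@7 c2@7, authorship .3...12
After op 7 (delete): buffer="hbbv" (len 4), cursors c3@2 c1@4 c2@4, authorship .3..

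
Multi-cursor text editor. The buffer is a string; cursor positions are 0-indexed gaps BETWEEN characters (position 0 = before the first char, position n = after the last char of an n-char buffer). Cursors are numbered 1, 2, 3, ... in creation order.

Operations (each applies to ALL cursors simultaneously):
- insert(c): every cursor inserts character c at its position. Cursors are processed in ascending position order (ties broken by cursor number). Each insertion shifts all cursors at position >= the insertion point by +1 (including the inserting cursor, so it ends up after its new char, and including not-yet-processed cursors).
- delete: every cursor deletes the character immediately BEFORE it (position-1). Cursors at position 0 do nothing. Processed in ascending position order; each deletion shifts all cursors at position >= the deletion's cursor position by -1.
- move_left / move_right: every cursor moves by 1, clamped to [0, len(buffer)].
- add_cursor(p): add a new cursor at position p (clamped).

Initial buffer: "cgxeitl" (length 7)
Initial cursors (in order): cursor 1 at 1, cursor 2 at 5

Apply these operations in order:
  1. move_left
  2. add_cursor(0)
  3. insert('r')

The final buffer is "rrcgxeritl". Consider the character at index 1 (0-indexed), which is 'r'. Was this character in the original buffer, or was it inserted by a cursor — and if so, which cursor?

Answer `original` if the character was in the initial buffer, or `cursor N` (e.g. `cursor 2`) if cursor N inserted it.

Answer: cursor 3

Derivation:
After op 1 (move_left): buffer="cgxeitl" (len 7), cursors c1@0 c2@4, authorship .......
After op 2 (add_cursor(0)): buffer="cgxeitl" (len 7), cursors c1@0 c3@0 c2@4, authorship .......
After op 3 (insert('r')): buffer="rrcgxeritl" (len 10), cursors c1@2 c3@2 c2@7, authorship 13....2...
Authorship (.=original, N=cursor N): 1 3 . . . . 2 . . .
Index 1: author = 3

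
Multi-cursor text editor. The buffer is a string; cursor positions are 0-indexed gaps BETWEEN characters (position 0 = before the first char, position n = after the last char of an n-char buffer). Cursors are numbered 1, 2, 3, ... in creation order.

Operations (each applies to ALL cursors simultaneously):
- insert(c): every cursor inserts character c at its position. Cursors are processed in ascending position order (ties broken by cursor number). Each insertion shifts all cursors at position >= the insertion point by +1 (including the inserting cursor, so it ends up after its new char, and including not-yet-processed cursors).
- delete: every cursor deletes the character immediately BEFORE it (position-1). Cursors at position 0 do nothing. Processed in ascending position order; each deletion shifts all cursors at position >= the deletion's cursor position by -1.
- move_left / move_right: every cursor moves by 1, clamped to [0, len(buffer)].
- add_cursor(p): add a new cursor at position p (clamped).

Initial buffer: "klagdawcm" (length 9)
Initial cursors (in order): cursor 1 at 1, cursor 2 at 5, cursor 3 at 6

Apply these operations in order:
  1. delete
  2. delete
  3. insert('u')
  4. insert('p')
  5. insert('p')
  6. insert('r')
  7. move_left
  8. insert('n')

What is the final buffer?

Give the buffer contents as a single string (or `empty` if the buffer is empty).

Answer: uppnrluupppprnnrwcm

Derivation:
After op 1 (delete): buffer="lagwcm" (len 6), cursors c1@0 c2@3 c3@3, authorship ......
After op 2 (delete): buffer="lwcm" (len 4), cursors c1@0 c2@1 c3@1, authorship ....
After op 3 (insert('u')): buffer="uluuwcm" (len 7), cursors c1@1 c2@4 c3@4, authorship 1.23...
After op 4 (insert('p')): buffer="upluuppwcm" (len 10), cursors c1@2 c2@7 c3@7, authorship 11.2323...
After op 5 (insert('p')): buffer="uppluuppppwcm" (len 13), cursors c1@3 c2@10 c3@10, authorship 111.232323...
After op 6 (insert('r')): buffer="upprluupppprrwcm" (len 16), cursors c1@4 c2@13 c3@13, authorship 1111.23232323...
After op 7 (move_left): buffer="upprluupppprrwcm" (len 16), cursors c1@3 c2@12 c3@12, authorship 1111.23232323...
After op 8 (insert('n')): buffer="uppnrluupppprnnrwcm" (len 19), cursors c1@4 c2@15 c3@15, authorship 11111.2323232233...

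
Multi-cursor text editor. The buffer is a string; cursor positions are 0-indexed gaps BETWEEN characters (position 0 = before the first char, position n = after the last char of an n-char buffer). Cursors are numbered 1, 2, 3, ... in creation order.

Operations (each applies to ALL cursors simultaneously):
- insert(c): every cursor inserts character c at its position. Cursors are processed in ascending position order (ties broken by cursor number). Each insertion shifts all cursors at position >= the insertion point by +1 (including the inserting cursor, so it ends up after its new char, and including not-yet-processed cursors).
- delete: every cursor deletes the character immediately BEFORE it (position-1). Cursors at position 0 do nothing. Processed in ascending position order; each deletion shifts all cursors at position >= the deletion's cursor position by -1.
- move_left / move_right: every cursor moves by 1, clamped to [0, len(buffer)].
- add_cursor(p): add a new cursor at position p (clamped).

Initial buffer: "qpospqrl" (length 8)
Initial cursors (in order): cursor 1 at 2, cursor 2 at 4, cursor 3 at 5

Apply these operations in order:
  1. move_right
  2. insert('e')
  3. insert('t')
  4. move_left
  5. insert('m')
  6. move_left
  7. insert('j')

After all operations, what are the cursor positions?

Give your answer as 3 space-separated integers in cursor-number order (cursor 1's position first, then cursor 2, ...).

After op 1 (move_right): buffer="qpospqrl" (len 8), cursors c1@3 c2@5 c3@6, authorship ........
After op 2 (insert('e')): buffer="qpoespeqerl" (len 11), cursors c1@4 c2@7 c3@9, authorship ...1..2.3..
After op 3 (insert('t')): buffer="qpoetspetqetrl" (len 14), cursors c1@5 c2@9 c3@12, authorship ...11..22.33..
After op 4 (move_left): buffer="qpoetspetqetrl" (len 14), cursors c1@4 c2@8 c3@11, authorship ...11..22.33..
After op 5 (insert('m')): buffer="qpoemtspemtqemtrl" (len 17), cursors c1@5 c2@10 c3@14, authorship ...111..222.333..
After op 6 (move_left): buffer="qpoemtspemtqemtrl" (len 17), cursors c1@4 c2@9 c3@13, authorship ...111..222.333..
After op 7 (insert('j')): buffer="qpoejmtspejmtqejmtrl" (len 20), cursors c1@5 c2@11 c3@16, authorship ...1111..2222.3333..

Answer: 5 11 16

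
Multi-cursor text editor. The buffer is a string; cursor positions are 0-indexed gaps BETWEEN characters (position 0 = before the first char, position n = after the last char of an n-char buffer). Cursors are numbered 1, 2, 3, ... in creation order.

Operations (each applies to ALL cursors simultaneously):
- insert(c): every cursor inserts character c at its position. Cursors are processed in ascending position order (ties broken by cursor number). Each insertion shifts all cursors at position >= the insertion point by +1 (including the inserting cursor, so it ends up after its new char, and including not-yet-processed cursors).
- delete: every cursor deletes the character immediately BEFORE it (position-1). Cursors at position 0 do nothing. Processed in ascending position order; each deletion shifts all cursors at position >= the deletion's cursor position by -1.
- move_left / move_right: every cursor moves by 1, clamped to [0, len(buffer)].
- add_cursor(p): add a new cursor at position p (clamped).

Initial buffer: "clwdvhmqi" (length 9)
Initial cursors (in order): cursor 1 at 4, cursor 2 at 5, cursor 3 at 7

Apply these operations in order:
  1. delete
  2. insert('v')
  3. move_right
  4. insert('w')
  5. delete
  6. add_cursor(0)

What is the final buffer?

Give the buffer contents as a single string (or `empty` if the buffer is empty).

After op 1 (delete): buffer="clwhqi" (len 6), cursors c1@3 c2@3 c3@4, authorship ......
After op 2 (insert('v')): buffer="clwvvhvqi" (len 9), cursors c1@5 c2@5 c3@7, authorship ...12.3..
After op 3 (move_right): buffer="clwvvhvqi" (len 9), cursors c1@6 c2@6 c3@8, authorship ...12.3..
After op 4 (insert('w')): buffer="clwvvhwwvqwi" (len 12), cursors c1@8 c2@8 c3@11, authorship ...12.123.3.
After op 5 (delete): buffer="clwvvhvqi" (len 9), cursors c1@6 c2@6 c3@8, authorship ...12.3..
After op 6 (add_cursor(0)): buffer="clwvvhvqi" (len 9), cursors c4@0 c1@6 c2@6 c3@8, authorship ...12.3..

Answer: clwvvhvqi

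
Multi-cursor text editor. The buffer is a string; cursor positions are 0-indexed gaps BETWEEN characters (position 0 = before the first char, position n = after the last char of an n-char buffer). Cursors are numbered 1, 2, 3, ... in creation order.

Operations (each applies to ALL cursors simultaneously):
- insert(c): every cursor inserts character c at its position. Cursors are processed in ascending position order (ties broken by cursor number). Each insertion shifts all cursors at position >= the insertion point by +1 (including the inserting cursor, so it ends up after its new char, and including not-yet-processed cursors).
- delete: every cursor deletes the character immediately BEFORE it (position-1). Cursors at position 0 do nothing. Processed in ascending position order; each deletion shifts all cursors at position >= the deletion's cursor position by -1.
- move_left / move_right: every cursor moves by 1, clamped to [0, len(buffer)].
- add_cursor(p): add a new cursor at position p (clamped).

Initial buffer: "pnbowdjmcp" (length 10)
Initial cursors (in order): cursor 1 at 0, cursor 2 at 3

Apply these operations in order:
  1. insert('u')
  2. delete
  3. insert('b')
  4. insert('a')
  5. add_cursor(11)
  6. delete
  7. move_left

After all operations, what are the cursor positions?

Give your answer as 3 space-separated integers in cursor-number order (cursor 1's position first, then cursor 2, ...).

Answer: 0 4 7

Derivation:
After op 1 (insert('u')): buffer="upnbuowdjmcp" (len 12), cursors c1@1 c2@5, authorship 1...2.......
After op 2 (delete): buffer="pnbowdjmcp" (len 10), cursors c1@0 c2@3, authorship ..........
After op 3 (insert('b')): buffer="bpnbbowdjmcp" (len 12), cursors c1@1 c2@5, authorship 1...2.......
After op 4 (insert('a')): buffer="bapnbbaowdjmcp" (len 14), cursors c1@2 c2@7, authorship 11...22.......
After op 5 (add_cursor(11)): buffer="bapnbbaowdjmcp" (len 14), cursors c1@2 c2@7 c3@11, authorship 11...22.......
After op 6 (delete): buffer="bpnbbowdmcp" (len 11), cursors c1@1 c2@5 c3@8, authorship 1...2......
After op 7 (move_left): buffer="bpnbbowdmcp" (len 11), cursors c1@0 c2@4 c3@7, authorship 1...2......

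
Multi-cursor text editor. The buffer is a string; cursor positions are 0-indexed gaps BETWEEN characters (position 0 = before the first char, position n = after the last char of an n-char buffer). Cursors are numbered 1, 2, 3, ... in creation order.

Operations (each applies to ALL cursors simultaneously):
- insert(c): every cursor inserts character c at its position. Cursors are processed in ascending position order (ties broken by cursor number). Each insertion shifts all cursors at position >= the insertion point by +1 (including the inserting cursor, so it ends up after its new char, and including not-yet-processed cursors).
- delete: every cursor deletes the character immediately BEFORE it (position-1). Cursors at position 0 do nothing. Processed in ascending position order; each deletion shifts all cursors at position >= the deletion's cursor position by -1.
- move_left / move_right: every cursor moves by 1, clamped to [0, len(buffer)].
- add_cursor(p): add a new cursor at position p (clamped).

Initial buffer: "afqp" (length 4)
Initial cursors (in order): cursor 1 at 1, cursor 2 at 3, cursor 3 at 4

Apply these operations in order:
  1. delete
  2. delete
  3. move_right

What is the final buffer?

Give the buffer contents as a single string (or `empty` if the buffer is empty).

Answer: empty

Derivation:
After op 1 (delete): buffer="f" (len 1), cursors c1@0 c2@1 c3@1, authorship .
After op 2 (delete): buffer="" (len 0), cursors c1@0 c2@0 c3@0, authorship 
After op 3 (move_right): buffer="" (len 0), cursors c1@0 c2@0 c3@0, authorship 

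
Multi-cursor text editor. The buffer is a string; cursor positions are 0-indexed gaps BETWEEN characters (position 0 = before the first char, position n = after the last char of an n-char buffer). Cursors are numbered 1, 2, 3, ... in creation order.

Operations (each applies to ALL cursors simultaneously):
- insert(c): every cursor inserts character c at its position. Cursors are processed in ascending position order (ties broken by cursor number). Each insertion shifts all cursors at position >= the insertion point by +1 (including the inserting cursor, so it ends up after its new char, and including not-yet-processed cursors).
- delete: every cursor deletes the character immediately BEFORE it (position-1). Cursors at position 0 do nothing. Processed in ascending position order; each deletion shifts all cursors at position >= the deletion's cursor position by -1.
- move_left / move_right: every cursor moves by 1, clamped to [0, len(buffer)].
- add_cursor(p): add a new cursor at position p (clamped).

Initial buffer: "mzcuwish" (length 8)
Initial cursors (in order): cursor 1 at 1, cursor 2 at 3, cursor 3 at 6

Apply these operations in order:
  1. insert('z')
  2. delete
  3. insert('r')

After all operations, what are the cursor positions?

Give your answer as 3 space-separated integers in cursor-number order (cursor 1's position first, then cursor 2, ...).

After op 1 (insert('z')): buffer="mzzczuwizsh" (len 11), cursors c1@2 c2@5 c3@9, authorship .1..2...3..
After op 2 (delete): buffer="mzcuwish" (len 8), cursors c1@1 c2@3 c3@6, authorship ........
After op 3 (insert('r')): buffer="mrzcruwirsh" (len 11), cursors c1@2 c2@5 c3@9, authorship .1..2...3..

Answer: 2 5 9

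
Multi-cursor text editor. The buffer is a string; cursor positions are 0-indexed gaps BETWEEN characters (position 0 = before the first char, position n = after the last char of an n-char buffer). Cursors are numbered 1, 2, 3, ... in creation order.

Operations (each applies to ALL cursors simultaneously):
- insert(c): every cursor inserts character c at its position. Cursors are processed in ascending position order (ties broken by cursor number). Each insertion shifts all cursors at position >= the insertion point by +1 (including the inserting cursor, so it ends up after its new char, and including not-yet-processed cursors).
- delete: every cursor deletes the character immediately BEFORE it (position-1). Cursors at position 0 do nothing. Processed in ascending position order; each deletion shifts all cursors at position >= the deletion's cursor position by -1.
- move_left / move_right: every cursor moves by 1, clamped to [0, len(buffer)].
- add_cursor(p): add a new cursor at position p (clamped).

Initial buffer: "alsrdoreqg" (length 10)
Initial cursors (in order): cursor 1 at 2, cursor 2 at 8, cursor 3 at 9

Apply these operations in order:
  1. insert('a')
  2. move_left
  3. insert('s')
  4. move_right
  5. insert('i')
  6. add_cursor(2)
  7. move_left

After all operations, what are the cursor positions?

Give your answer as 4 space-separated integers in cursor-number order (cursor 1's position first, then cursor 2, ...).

After op 1 (insert('a')): buffer="alasrdoreaqag" (len 13), cursors c1@3 c2@10 c3@12, authorship ..1......2.3.
After op 2 (move_left): buffer="alasrdoreaqag" (len 13), cursors c1@2 c2@9 c3@11, authorship ..1......2.3.
After op 3 (insert('s')): buffer="alsasrdoresaqsag" (len 16), cursors c1@3 c2@11 c3@14, authorship ..11......22.33.
After op 4 (move_right): buffer="alsasrdoresaqsag" (len 16), cursors c1@4 c2@12 c3@15, authorship ..11......22.33.
After op 5 (insert('i')): buffer="alsaisrdoresaiqsaig" (len 19), cursors c1@5 c2@14 c3@18, authorship ..111......222.333.
After op 6 (add_cursor(2)): buffer="alsaisrdoresaiqsaig" (len 19), cursors c4@2 c1@5 c2@14 c3@18, authorship ..111......222.333.
After op 7 (move_left): buffer="alsaisrdoresaiqsaig" (len 19), cursors c4@1 c1@4 c2@13 c3@17, authorship ..111......222.333.

Answer: 4 13 17 1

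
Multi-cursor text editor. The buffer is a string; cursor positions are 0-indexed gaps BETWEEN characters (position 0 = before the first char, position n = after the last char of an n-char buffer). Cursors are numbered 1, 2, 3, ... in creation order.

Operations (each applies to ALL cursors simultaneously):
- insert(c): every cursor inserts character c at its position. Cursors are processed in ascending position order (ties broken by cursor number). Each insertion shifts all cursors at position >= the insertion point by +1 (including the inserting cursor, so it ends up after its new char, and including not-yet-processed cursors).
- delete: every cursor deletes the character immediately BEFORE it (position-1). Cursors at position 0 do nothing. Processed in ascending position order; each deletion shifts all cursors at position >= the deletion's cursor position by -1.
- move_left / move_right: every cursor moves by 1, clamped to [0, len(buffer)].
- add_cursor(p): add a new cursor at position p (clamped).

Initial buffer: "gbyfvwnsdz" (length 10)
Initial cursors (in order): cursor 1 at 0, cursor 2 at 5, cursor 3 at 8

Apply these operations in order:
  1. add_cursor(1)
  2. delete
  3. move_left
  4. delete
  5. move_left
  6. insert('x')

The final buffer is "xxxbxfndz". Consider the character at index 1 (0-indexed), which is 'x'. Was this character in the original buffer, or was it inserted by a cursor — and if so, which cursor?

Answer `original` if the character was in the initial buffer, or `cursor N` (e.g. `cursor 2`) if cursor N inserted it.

Answer: cursor 2

Derivation:
After op 1 (add_cursor(1)): buffer="gbyfvwnsdz" (len 10), cursors c1@0 c4@1 c2@5 c3@8, authorship ..........
After op 2 (delete): buffer="byfwndz" (len 7), cursors c1@0 c4@0 c2@3 c3@5, authorship .......
After op 3 (move_left): buffer="byfwndz" (len 7), cursors c1@0 c4@0 c2@2 c3@4, authorship .......
After op 4 (delete): buffer="bfndz" (len 5), cursors c1@0 c4@0 c2@1 c3@2, authorship .....
After op 5 (move_left): buffer="bfndz" (len 5), cursors c1@0 c2@0 c4@0 c3@1, authorship .....
After op 6 (insert('x')): buffer="xxxbxfndz" (len 9), cursors c1@3 c2@3 c4@3 c3@5, authorship 124.3....
Authorship (.=original, N=cursor N): 1 2 4 . 3 . . . .
Index 1: author = 2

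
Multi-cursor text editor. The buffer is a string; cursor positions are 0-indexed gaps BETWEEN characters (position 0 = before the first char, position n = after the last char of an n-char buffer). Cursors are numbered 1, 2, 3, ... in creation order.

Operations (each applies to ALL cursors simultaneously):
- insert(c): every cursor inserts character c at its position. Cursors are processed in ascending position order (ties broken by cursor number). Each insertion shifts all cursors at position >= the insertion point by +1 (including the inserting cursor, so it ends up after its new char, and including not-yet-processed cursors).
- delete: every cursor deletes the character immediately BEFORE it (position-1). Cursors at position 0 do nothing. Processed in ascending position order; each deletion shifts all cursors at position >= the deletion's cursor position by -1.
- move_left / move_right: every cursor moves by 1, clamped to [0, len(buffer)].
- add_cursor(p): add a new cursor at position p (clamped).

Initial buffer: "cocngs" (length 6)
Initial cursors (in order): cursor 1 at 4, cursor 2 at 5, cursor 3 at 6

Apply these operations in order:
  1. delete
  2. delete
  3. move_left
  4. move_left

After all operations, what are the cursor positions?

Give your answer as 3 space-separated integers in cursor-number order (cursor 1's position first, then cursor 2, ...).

After op 1 (delete): buffer="coc" (len 3), cursors c1@3 c2@3 c3@3, authorship ...
After op 2 (delete): buffer="" (len 0), cursors c1@0 c2@0 c3@0, authorship 
After op 3 (move_left): buffer="" (len 0), cursors c1@0 c2@0 c3@0, authorship 
After op 4 (move_left): buffer="" (len 0), cursors c1@0 c2@0 c3@0, authorship 

Answer: 0 0 0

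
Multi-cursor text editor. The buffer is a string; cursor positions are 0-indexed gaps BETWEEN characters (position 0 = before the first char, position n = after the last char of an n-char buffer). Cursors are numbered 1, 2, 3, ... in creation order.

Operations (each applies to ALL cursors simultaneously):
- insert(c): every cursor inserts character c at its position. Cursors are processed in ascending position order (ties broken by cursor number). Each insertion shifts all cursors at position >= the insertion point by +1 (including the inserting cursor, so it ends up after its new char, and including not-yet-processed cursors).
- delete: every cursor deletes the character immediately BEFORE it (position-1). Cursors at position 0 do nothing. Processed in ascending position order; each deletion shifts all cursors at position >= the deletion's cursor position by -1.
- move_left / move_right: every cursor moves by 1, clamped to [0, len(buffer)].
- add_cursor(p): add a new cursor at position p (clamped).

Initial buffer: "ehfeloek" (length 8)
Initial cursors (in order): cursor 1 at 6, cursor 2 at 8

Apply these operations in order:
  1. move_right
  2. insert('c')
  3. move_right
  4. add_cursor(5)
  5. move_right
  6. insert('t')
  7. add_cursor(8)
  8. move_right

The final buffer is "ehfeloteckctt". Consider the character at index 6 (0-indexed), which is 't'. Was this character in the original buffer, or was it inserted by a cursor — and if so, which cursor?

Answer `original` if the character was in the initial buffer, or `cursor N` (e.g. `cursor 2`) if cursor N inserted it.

Answer: cursor 3

Derivation:
After op 1 (move_right): buffer="ehfeloek" (len 8), cursors c1@7 c2@8, authorship ........
After op 2 (insert('c')): buffer="ehfeloeckc" (len 10), cursors c1@8 c2@10, authorship .......1.2
After op 3 (move_right): buffer="ehfeloeckc" (len 10), cursors c1@9 c2@10, authorship .......1.2
After op 4 (add_cursor(5)): buffer="ehfeloeckc" (len 10), cursors c3@5 c1@9 c2@10, authorship .......1.2
After op 5 (move_right): buffer="ehfeloeckc" (len 10), cursors c3@6 c1@10 c2@10, authorship .......1.2
After op 6 (insert('t')): buffer="ehfeloteckctt" (len 13), cursors c3@7 c1@13 c2@13, authorship ......3.1.212
After op 7 (add_cursor(8)): buffer="ehfeloteckctt" (len 13), cursors c3@7 c4@8 c1@13 c2@13, authorship ......3.1.212
After op 8 (move_right): buffer="ehfeloteckctt" (len 13), cursors c3@8 c4@9 c1@13 c2@13, authorship ......3.1.212
Authorship (.=original, N=cursor N): . . . . . . 3 . 1 . 2 1 2
Index 6: author = 3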